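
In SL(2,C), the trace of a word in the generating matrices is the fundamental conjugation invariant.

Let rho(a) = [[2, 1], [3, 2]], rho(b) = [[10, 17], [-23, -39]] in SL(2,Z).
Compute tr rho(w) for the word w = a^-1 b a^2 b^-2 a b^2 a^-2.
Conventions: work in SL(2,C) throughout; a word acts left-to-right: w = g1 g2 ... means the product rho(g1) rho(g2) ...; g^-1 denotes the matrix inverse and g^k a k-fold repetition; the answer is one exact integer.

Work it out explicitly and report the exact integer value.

-6810035954

rho(a^-1) = [[2, -1], [-3, 2]]
... * rho(b) = [[10, 17], [-23, -39]]  ->  [[43, 73], [-76, -129]]
... * rho(a) = [[2, 1], [3, 2]]  ->  [[305, 189], [-539, -334]]
... * rho(a) = [[2, 1], [3, 2]]  ->  [[1177, 683], [-2080, -1207]]
... * rho(b^-1) = [[-39, -17], [23, 10]]  ->  [[-30194, -13179], [53359, 23290]]
... * rho(b^-1) = [[-39, -17], [23, 10]]  ->  [[874449, 381508], [-1545331, -674203]]
... * rho(a) = [[2, 1], [3, 2]]  ->  [[2893422, 1637465], [-5113271, -2893737]]
... * rho(b) = [[10, 17], [-23, -39]]  ->  [[-8727475, -14672961], [15423241, 25930136]]
... * rho(b) = [[10, 17], [-23, -39]]  ->  [[250203353, 423878404], [-442160718, -749080207]]
... * rho(a^-1) = [[2, -1], [-3, 2]]  ->  [[-771228506, 597553455], [1362919185, -1055999696]]
... * rho(a^-1) = [[2, -1], [-3, 2]]  ->  [[-3335117377, 1966335416], [5893837458, -3474918577]]
tr = -3335117377 + -3474918577 = -6810035954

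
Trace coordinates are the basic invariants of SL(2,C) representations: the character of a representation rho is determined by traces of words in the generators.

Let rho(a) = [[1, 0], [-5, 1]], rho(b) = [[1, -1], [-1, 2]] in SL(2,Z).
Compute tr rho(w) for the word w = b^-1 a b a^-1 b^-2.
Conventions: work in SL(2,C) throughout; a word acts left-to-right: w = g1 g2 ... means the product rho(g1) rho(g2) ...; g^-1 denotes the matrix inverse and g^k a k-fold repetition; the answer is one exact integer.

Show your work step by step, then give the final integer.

rho(b^-1) = [[2, 1], [1, 1]]
... * rho(a) = [[1, 0], [-5, 1]]  ->  [[-3, 1], [-4, 1]]
... * rho(b) = [[1, -1], [-1, 2]]  ->  [[-4, 5], [-5, 6]]
... * rho(a^-1) = [[1, 0], [5, 1]]  ->  [[21, 5], [25, 6]]
... * rho(b^-1) = [[2, 1], [1, 1]]  ->  [[47, 26], [56, 31]]
... * rho(b^-1) = [[2, 1], [1, 1]]  ->  [[120, 73], [143, 87]]
tr = 120 + 87 = 207

207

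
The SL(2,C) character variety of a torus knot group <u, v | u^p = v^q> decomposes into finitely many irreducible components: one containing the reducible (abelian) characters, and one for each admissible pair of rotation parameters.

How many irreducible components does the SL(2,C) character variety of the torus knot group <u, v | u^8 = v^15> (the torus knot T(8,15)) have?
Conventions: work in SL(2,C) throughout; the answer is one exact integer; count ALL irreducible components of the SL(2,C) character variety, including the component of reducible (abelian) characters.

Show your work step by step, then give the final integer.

Gamma = < u, v | u^8 = v^15 > (torus knot T(8,15)); the central element u^8 = v^15 acts as +I or -I in any irreducible SL(2,C) representation.
On an irreducible component, tr(u) is locked at 2*cos(pi*alpha/8) for some alpha in 1..7, and tr(v) at 2*cos(pi*beta/15) for some beta in 1..14.
Consistency of u^8 = (-1)^alpha I with v^15 = (-1)^beta I forces alpha = beta (mod 2).
count pairs: odd alpha (4 choices) x odd beta (7), plus even alpha (3) x even beta (7): 4*7 + 3*7 = 49.
That is 49 components of irreducible characters, and with the reducible (abelian) component the total is 50.

50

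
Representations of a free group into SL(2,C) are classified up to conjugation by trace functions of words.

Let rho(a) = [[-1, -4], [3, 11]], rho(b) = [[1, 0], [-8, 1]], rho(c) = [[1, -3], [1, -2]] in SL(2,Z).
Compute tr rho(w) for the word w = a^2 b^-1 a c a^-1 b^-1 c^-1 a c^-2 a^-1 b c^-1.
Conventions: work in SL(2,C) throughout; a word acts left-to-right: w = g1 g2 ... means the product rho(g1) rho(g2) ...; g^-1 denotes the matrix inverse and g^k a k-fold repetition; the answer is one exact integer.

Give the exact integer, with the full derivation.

1197269397

rho(a) = [[-1, -4], [3, 11]]
... * rho(a) = [[-1, -4], [3, 11]]  ->  [[-11, -40], [30, 109]]
... * rho(b^-1) = [[1, 0], [8, 1]]  ->  [[-331, -40], [902, 109]]
... * rho(a) = [[-1, -4], [3, 11]]  ->  [[211, 884], [-575, -2409]]
... * rho(c) = [[1, -3], [1, -2]]  ->  [[1095, -2401], [-2984, 6543]]
... * rho(a^-1) = [[11, 4], [-3, -1]]  ->  [[19248, 6781], [-52453, -18479]]
... * rho(b^-1) = [[1, 0], [8, 1]]  ->  [[73496, 6781], [-200285, -18479]]
... * rho(c^-1) = [[-2, 3], [-1, 1]]  ->  [[-153773, 227269], [419049, -619334]]
... * rho(a) = [[-1, -4], [3, 11]]  ->  [[835580, 3115051], [-2277051, -8488870]]
... * rho(c^-1) = [[-2, 3], [-1, 1]]  ->  [[-4786211, 5621791], [13042972, -15320023]]
... * rho(c^-1) = [[-2, 3], [-1, 1]]  ->  [[3950631, -8736842], [-10765921, 23808893]]
... * rho(a^-1) = [[11, 4], [-3, -1]]  ->  [[69667467, 24539366], [-189851810, -66872577]]
... * rho(b) = [[1, 0], [-8, 1]]  ->  [[-126647461, 24539366], [345128806, -66872577]]
... * rho(c^-1) = [[-2, 3], [-1, 1]]  ->  [[228755556, -355403017], [-623385035, 968513841]]
tr = 228755556 + 968513841 = 1197269397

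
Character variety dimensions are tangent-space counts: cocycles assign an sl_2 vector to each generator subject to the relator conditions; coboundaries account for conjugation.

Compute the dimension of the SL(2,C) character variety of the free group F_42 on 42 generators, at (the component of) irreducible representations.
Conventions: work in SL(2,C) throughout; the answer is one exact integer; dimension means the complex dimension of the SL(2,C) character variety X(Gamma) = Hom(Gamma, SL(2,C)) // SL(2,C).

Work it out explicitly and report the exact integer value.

123

Gamma = F_42 has 42 generators and no relators.
A cocycle picks one sl_2 vector per generator freely, giving dim Z^1 = 3*42 = 126.
dim B^1 = 3: the coboundary map is injective because an irreducible image has centralizer 0 in sl_2.
dim H^1 = 126 - 3 = 123, which is dim X.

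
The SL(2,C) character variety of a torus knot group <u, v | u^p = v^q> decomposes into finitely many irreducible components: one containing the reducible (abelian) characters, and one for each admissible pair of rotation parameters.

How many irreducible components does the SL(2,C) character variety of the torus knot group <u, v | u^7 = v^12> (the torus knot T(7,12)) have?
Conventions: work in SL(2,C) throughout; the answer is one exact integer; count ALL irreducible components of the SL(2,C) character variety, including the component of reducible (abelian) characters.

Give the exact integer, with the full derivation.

34

Gamma = < u, v | u^7 = v^12 > (torus knot T(7,12)); the central element u^7 = v^12 acts as +I or -I in any irreducible SL(2,C) representation.
So on each irreducible component the traces are pinned: tr(u) = 2*cos(pi*alpha/7) with 1 <= alpha <= 6, tr(v) = 2*cos(pi*beta/12) with 1 <= beta <= 11.
Consistency of u^7 = (-1)^alpha I with v^12 = (-1)^beta I forces alpha = beta (mod 2).
Enumerate parity-matched pairs: 3*6 odd-odd plus 3*5 even-even gives 33.
Total: 33 irreducible-character components + 1 reducible (abelian) component = 34.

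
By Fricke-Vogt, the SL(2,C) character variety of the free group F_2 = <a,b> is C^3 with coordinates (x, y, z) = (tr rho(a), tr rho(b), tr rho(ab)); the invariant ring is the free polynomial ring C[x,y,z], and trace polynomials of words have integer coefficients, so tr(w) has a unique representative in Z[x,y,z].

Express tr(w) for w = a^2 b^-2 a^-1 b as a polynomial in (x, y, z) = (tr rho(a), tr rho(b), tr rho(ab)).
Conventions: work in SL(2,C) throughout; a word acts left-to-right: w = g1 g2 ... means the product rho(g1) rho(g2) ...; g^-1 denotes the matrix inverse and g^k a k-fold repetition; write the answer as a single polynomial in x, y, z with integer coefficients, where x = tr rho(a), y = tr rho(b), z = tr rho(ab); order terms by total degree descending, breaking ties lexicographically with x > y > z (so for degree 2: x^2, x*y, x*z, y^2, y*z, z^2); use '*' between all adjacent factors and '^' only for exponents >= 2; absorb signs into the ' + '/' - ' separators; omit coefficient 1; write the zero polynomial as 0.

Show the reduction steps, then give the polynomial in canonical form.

trace(a^2 b) = trace(a) trace(b a) - trace(b)   [square of a] = x*z - y
trace(a^2) = trace(a) trace(a) - trace(1)   [square of a] = x^2 - 2
trace(b a^2 b) = trace(b) trace(a^2 b) - trace(a^2)   [square of b] = x*y*z - x^2 - y^2 + 2
trace(b a b a) = trace(b a) trace(b a) - trace(1)   [split at a repeated b] = z^2 - 2
trace(b a b) = trace(b) trace(a b) - trace(a)   [square of b] = y*z - x
trace(b a^2 b a) = trace(a) trace(b a b a) - trace(b a b)   [square of a] = x*z^2 - y*z - x
trace(a^-1 b a^2 b) = trace(b a^2 b) trace(a) - trace(b a^2 b a)   [inverse elimination on a] = x^2*y*z - x^3 - x*y^2 - x*z^2 + y*z + 3*x
trace(b^-1 a^-1 b a^2) = trace(a^-1 b a^2) trace(b) - trace(a^-1 b a^2 b)   [inverse elimination on b] = -x^2*y*z + x^3 + x*y^2 + x*z^2 - 3*x
trace(a^2 b^-2 a^-1 b) = trace(b^-1 a^-1 b a^2) trace(b) - trace(b^-1 a^-1 b a^2 b)   [inverse elimination on b] = -x^2*y^2*z + x^3*y + x*y^3 + x*y*z^2 - 3*x*y - z

-x^2*y^2*z + x^3*y + x*y^3 + x*y*z^2 - 3*x*y - z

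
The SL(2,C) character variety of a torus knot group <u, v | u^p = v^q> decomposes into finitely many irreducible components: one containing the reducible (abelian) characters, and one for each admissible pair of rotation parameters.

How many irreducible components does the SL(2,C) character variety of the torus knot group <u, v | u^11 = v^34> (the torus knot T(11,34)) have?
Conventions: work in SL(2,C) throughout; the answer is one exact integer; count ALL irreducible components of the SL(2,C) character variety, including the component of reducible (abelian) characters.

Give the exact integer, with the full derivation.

166

For T(11,34): irreducibility forces the central element u^11 = v^34 to one of +I, -I.
This locks tr(u) to 2*cos(pi*alpha/11), alpha in 1..10, and tr(v) to 2*cos(pi*beta/34), beta in 1..33, on each component of irreducible characters.
The two central values (-1)^alpha I and (-1)^beta I must be the same matrix, so alpha and beta share a parity.
Enumerate parity-matched pairs: 5*17 odd-odd plus 5*16 even-even gives 165.
Total: 165 irreducible-character components + 1 reducible (abelian) component = 166.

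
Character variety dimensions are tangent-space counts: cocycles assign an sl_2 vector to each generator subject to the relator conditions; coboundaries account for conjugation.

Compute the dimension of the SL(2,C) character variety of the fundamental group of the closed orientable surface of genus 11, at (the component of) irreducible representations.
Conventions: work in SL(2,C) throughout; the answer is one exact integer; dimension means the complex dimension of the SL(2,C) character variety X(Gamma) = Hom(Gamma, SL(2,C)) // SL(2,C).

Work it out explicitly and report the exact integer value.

60

Gamma = pi_1(Sigma_11) = < a_1, b_1, ..., a_11, b_11 | prod [a_i, b_i] > has 2g = 22 generators and 1 relator.
A cocycle assigns one sl_2 vector per generator subject to the relator condition d_2(z) = 0: dim of the unconstrained space is 3*2g = 66.
At an irreducible rho, H^2 = coker(d_2) vanishes (Poincare duality: H^2 is dual to H^0 = invariants = 0), so d_2 is surjective onto sl_2 and dim Z^1 = 66 - 3 = 63.
As always at irreducible rho, dim B^1 = 3.
Hence dim X = 63 - 3 = 60.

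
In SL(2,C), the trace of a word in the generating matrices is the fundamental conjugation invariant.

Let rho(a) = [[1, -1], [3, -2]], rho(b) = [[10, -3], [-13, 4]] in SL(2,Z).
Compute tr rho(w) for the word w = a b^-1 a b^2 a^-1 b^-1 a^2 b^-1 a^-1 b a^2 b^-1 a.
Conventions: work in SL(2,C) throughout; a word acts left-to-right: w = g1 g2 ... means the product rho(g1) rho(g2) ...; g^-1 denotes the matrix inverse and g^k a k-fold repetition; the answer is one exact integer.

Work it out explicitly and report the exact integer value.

rho(a) = [[1, -1], [3, -2]]
... * rho(b^-1) = [[4, 3], [13, 10]]  ->  [[-9, -7], [-14, -11]]
... * rho(a) = [[1, -1], [3, -2]]  ->  [[-30, 23], [-47, 36]]
... * rho(b) = [[10, -3], [-13, 4]]  ->  [[-599, 182], [-938, 285]]
... * rho(b) = [[10, -3], [-13, 4]]  ->  [[-8356, 2525], [-13085, 3954]]
... * rho(a^-1) = [[-2, 1], [-3, 1]]  ->  [[9137, -5831], [14308, -9131]]
... * rho(b^-1) = [[4, 3], [13, 10]]  ->  [[-39255, -30899], [-61471, -48386]]
... * rho(a) = [[1, -1], [3, -2]]  ->  [[-131952, 101053], [-206629, 158243]]
... * rho(a) = [[1, -1], [3, -2]]  ->  [[171207, -70154], [268100, -109857]]
... * rho(b^-1) = [[4, 3], [13, 10]]  ->  [[-227174, -187919], [-355741, -294270]]
... * rho(a^-1) = [[-2, 1], [-3, 1]]  ->  [[1018105, -415093], [1594292, -650011]]
... * rho(b) = [[10, -3], [-13, 4]]  ->  [[15577259, -4714687], [24393063, -7382920]]
... * rho(a) = [[1, -1], [3, -2]]  ->  [[1433198, -6147885], [2244303, -9627223]]
... * rho(a) = [[1, -1], [3, -2]]  ->  [[-17010457, 10862572], [-26637366, 17010143]]
... * rho(b^-1) = [[4, 3], [13, 10]]  ->  [[73171608, 57594349], [114582395, 90189332]]
... * rho(a) = [[1, -1], [3, -2]]  ->  [[245954655, -188360306], [385150391, -294961059]]
tr = 245954655 + -294961059 = -49006404

-49006404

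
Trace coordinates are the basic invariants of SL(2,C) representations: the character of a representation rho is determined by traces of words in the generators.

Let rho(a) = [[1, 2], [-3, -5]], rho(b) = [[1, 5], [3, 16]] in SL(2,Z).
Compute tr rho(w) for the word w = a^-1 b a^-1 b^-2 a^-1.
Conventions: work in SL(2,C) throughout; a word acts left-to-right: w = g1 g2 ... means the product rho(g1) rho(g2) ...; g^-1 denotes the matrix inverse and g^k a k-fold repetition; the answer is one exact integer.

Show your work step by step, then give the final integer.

rho(a^-1) = [[-5, -2], [3, 1]]
... * rho(b) = [[1, 5], [3, 16]]  ->  [[-11, -57], [6, 31]]
... * rho(a^-1) = [[-5, -2], [3, 1]]  ->  [[-116, -35], [63, 19]]
... * rho(b^-1) = [[16, -5], [-3, 1]]  ->  [[-1751, 545], [951, -296]]
... * rho(b^-1) = [[16, -5], [-3, 1]]  ->  [[-29651, 9300], [16104, -5051]]
... * rho(a^-1) = [[-5, -2], [3, 1]]  ->  [[176155, 68602], [-95673, -37259]]
tr = 176155 + -37259 = 138896

138896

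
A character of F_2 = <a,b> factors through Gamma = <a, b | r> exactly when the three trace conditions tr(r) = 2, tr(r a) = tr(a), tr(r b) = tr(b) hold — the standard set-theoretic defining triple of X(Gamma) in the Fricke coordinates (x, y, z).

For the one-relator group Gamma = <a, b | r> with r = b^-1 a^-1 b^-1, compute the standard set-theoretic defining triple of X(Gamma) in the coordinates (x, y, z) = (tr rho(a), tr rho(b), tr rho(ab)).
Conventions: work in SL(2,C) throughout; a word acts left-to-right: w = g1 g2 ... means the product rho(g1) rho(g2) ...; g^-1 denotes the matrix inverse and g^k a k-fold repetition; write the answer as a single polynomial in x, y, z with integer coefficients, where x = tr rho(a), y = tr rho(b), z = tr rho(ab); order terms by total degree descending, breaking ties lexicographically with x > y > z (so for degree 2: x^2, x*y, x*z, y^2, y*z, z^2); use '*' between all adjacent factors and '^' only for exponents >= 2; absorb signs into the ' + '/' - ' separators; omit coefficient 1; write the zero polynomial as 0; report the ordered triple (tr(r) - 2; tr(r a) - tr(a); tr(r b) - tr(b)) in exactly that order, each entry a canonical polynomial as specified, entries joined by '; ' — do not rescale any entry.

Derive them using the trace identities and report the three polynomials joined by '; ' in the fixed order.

tr(b^-1) = tr(b) = y
tr(b^-2) = tr(b^-1) * tr(b) - tr(1) = y^2 - 2
reduce: tr(a b^-1) = tr(a) * tr(b) - tr(a b) = x*y - z
so tr(b^-2 a) = tr(a b^-1) * tr(b) - tr(a) = x*y^2 - y*z - x
tr(b^-1 a^-1 b^-1) = tr(b^-2) * tr(a) - tr(b^-2 a) = y*z - x
so tr(b a b a) = tr(a b) * tr(a b) - tr(1)   [split at repeated a] = z^2 - 2
tr(a b a^-1 b) = tr(b a b) * tr(a) - tr(b a b a) = x*y*z - x^2 - z^2 + 2
so tr(a^-1 b^-1 a b) = tr(a b a^-1) * tr(b) - tr(a b a^-1 b) = -x*y*z + x^2 + y^2 + z^2 - 2
so tr(b^-1 a^-1 b^-1 a) = tr(a^-1 b^-1 a) * tr(b) - tr(a^-1 b^-1 a b) = x*y*z - x^2 - z^2 + 2
assemble the triple (tr(r) - 2; tr(r a) - x; tr(r b) - y)

y*z - x - 2; x*y*z - x^2 - z^2 - x + 2; -y + z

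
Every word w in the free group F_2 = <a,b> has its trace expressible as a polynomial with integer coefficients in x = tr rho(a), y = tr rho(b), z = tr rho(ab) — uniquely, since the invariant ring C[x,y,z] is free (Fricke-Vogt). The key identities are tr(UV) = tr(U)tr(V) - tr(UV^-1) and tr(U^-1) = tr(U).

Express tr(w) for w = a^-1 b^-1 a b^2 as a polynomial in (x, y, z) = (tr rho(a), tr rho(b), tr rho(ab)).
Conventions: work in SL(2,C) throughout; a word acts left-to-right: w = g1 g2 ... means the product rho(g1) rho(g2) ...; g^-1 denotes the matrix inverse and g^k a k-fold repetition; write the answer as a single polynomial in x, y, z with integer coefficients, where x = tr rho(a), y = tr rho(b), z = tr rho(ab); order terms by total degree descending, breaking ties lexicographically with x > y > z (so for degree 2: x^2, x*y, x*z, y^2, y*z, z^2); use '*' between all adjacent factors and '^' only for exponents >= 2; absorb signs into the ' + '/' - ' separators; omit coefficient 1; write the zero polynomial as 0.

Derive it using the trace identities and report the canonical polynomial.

trace(b^2) = trace(b) * trace(b) - trace(1) = y^2 - 2
trace(a b^2) = trace(b) * trace(a b) - trace(a) = y*z - x
trace(b a b^2) = trace(b) * trace(a b^2) - trace(a b) = y^2*z - x*y - z
trace(a b a b) = trace(a b) * trace(a b) - trace(1) = z^2 - 2
trace(a b a) = trace(a) * trace(b a) - trace(b) = x*z - y
trace(b a b^2 a) = trace(b) * trace(a b a b) - trace(a b a) = y*z^2 - x*z - y
trace(a b^2 a^-1 b) = trace(b a b^2) * trace(a) - trace(b a b^2 a) = x*y^2*z - x^2*y - y*z^2 + y
trace(a^-1 b^-1 a b^2) = trace(a b^2 a^-1) * trace(b) - trace(a b^2 a^-1 b) = -x*y^2*z + x^2*y + y^3 + y*z^2 - 3*y

-x*y^2*z + x^2*y + y^3 + y*z^2 - 3*y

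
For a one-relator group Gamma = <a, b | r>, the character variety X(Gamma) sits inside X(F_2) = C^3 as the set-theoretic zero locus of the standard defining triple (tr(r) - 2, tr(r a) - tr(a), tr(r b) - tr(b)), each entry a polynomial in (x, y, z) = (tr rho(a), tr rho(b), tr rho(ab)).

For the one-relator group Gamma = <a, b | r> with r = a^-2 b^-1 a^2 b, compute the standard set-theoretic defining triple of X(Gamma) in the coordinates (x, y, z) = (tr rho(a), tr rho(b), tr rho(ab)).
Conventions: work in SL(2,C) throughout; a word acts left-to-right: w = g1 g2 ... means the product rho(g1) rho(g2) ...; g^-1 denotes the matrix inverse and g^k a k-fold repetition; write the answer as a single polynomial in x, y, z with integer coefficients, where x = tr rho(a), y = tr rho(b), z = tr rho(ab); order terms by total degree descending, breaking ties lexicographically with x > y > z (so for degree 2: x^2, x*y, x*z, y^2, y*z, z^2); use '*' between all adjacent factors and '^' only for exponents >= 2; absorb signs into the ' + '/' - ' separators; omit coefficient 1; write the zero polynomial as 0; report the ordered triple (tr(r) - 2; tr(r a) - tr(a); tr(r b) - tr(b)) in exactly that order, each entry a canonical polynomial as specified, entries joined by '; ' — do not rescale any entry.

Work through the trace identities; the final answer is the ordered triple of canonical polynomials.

-x^3*y*z + x^4 + x^2*y^2 + x^2*z^2 - 4*x^2; -x^2*y*z + x^3 + x*y^2 + x*z^2 - 4*x; -x^3*y^2*z + x^4*y + x^2*y^3 + x^2*y*z^2 - 4*x^2*y

so tr(b^2 a) = tr(b) * tr(a b) - tr(a) = y*z - x
reduce: tr(b^2) = tr(b) * tr(b) - tr(1) = y^2 - 2
reduce: tr(b a^2 b) = tr(a) * tr(b^2 a) - tr(b^2) = x*y*z - x^2 - y^2 + 2
reduce: tr(b a b a) = tr(a b) * tr(a b) - tr(1)   [split at repeated a] = z^2 - 2
tr(b a^2 b a) = tr(a) * tr(b a b a) - tr(b a b) = x*z^2 - y*z - x
so tr(a^2 b a^-1 b) = tr(b a^2 b) * tr(a) - tr(b a^2 b a) = x^2*y*z - x^3 - x*y^2 - x*z^2 + y*z + 3*x
tr(a^-1 b^-1 a^2 b) = tr(a^2 b a^-1) * tr(b) - tr(a^2 b a^-1 b) = -x^2*y*z + x^3 + x*y^2 + x*z^2 - 3*x
tr(a^2) = tr(a) * tr(a) - tr(1) = x^2 - 2
tr(a^-2 b^-1 a^2 b) = tr(a^-1 b^-1 a^2 b) * tr(a) - tr(a^-1 b^-1 a^2 b a) = -x^3*y*z + x^4 + x^2*y^2 + x^2*z^2 - 4*x^2 + 2
tr(b^3 a) = tr(b) * tr(a b^2) - tr(a b)  (reduce the b square) = y^2*z - x*y - z
tr(b^3) = tr(b) * tr(b^2) - tr(b)  (reduce the b square) = y^3 - 3*y
tr(b a^2 b^2) = tr(a) * tr(b^3 a) - tr(b^3)  (reduce the a square) = x*y^2*z - x^2*y - y^3 - x*z + 3*y
so tr(a b a) = tr(a) * tr(b a) - tr(b)  (reduce the a square) = x*z - y
so tr(b^2 a b a) = tr(b) * tr(a b a b) - tr(a b a)  (reduce the b square) = y*z^2 - x*z - y
tr(b a^2 b^2 a) = tr(a) * tr(b^2 a b a) - tr(b^2 a b)  (reduce the a square) = x*y*z^2 - x^2*z - y^2*z + z
so tr(b a^2 b^2 a^-1) = tr(b a^2 b^2) * tr(a) - tr(b a^2 b^2 a)  (eliminate a^-1) = x^2*y^2*z - x^3*y - x*y^3 - x*y*z^2 + y^2*z + 3*x*y - z
tr(a^2 b^2 a^-2 b) = tr(b a^2 b^2 a^-1) * tr(a) - tr(b a^2 b^2)  (eliminate a^-1) = x^3*y^2*z - x^4*y - x^2*y^3 - x^2*y*z^2 + 4*x^2*y + y^3 - 3*y
reduce: tr(a^-2 b^-1 a^2 b^2) = tr(a^2 b^2 a^-2) * tr(b) - tr(a^2 b^2 a^-2 b)  (eliminate b^-1) = -x^3*y^2*z + x^4*y + x^2*y^3 + x^2*y*z^2 - 4*x^2*y + y
assemble the triple (tr(r) - 2; tr(r a) - x; tr(r b) - y)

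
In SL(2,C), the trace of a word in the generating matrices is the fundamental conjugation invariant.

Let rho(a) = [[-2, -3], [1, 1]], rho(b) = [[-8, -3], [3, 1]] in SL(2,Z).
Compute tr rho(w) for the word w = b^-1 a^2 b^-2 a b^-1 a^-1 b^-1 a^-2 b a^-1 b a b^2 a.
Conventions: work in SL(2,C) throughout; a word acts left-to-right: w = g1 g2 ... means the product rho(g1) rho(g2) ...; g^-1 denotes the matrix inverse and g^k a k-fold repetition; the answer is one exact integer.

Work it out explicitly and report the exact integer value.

-856978

rho(b^-1) = [[1, 3], [-3, -8]]
... * rho(a) = [[-2, -3], [1, 1]]  ->  [[1, 0], [-2, 1]]
... * rho(a) = [[-2, -3], [1, 1]]  ->  [[-2, -3], [5, 7]]
... * rho(b^-1) = [[1, 3], [-3, -8]]  ->  [[7, 18], [-16, -41]]
... * rho(b^-1) = [[1, 3], [-3, -8]]  ->  [[-47, -123], [107, 280]]
... * rho(a) = [[-2, -3], [1, 1]]  ->  [[-29, 18], [66, -41]]
... * rho(b^-1) = [[1, 3], [-3, -8]]  ->  [[-83, -231], [189, 526]]
... * rho(a^-1) = [[1, 3], [-1, -2]]  ->  [[148, 213], [-337, -485]]
... * rho(b^-1) = [[1, 3], [-3, -8]]  ->  [[-491, -1260], [1118, 2869]]
... * rho(a^-1) = [[1, 3], [-1, -2]]  ->  [[769, 1047], [-1751, -2384]]
... * rho(a^-1) = [[1, 3], [-1, -2]]  ->  [[-278, 213], [633, -485]]
... * rho(b) = [[-8, -3], [3, 1]]  ->  [[2863, 1047], [-6519, -2384]]
... * rho(a^-1) = [[1, 3], [-1, -2]]  ->  [[1816, 6495], [-4135, -14789]]
... * rho(b) = [[-8, -3], [3, 1]]  ->  [[4957, 1047], [-11287, -2384]]
... * rho(a) = [[-2, -3], [1, 1]]  ->  [[-8867, -13824], [20190, 31477]]
... * rho(b) = [[-8, -3], [3, 1]]  ->  [[29464, 12777], [-67089, -29093]]
... * rho(b) = [[-8, -3], [3, 1]]  ->  [[-197381, -75615], [449433, 172174]]
... * rho(a) = [[-2, -3], [1, 1]]  ->  [[319147, 516528], [-726692, -1176125]]
tr = 319147 + -1176125 = -856978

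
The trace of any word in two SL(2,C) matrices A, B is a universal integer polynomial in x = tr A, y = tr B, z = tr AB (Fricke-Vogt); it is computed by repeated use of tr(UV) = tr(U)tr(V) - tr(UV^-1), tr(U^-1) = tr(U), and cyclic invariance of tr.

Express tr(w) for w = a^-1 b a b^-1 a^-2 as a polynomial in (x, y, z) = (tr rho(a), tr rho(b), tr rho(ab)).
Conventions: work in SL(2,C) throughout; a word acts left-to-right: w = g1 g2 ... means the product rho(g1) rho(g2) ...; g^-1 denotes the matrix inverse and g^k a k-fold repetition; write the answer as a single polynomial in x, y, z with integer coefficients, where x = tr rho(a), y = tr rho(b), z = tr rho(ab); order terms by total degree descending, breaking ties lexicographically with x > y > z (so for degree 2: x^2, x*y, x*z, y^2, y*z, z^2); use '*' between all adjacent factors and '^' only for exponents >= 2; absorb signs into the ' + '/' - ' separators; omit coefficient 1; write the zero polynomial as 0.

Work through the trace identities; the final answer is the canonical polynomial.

trace(a b a) = trace(a) trace(b a) - trace(b) = x*z - y
trace(a b a b) = trace(a b) trace(a b) - trace(1) = z^2 - 2
trace(b a b^-1 a) = trace(a b a) trace(b) - trace(a b a b) = x*y*z - y^2 - z^2 + 2
trace(a^-1 b a b^-1) = trace(b a b^-1) trace(a) - trace(b a b^-1 a) = -x*y*z + x^2 + y^2 + z^2 - 2
trace(a^-1 b a b^-1 a^-1) = trace(a^-1 b a b^-1) trace(a) - trace(a^-1 b a b^-1 a) = -x^2*y*z + x^3 + x*y^2 + x*z^2 - 3*x
trace(a^-1 b a b^-1 a^-2) = trace(a^-1 b a b^-1 a^-1) trace(a) - trace(a^-1 b a b^-1) = -x^3*y*z + x^4 + x^2*y^2 + x^2*z^2 + x*y*z - 4*x^2 - y^2 - z^2 + 2

-x^3*y*z + x^4 + x^2*y^2 + x^2*z^2 + x*y*z - 4*x^2 - y^2 - z^2 + 2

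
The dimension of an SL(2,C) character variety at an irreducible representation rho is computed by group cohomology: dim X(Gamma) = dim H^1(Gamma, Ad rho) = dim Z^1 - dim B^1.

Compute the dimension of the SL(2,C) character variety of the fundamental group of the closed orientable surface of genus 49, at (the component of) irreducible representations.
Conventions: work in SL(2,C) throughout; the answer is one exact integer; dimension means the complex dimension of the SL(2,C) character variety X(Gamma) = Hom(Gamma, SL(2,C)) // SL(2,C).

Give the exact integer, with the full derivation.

The genus-49 surface group: 2g = 98 generators, one relator prod [a_i, b_i].
Before the relator condition, cocycle space has dim 3*98 = 294.
At an irreducible rho, H^2 = coker(d_2) vanishes (Poincare duality: H^2 is dual to H^0 = invariants = 0), so d_2 is surjective onto sl_2 and dim Z^1 = 294 - 3 = 291.
As always at irreducible rho, dim B^1 = 3.
dim X = dim H^1 = 291 - 3 = 288.

288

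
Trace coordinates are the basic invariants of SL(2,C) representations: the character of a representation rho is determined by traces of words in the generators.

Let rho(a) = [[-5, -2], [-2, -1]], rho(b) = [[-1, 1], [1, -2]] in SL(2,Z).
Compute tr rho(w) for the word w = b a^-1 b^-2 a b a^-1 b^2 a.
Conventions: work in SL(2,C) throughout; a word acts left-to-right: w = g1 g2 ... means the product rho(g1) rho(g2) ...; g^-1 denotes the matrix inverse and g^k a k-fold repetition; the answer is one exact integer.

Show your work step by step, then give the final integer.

rho(b) = [[-1, 1], [1, -2]]
... * rho(a^-1) = [[-1, 2], [2, -5]]  ->  [[3, -7], [-5, 12]]
... * rho(b^-1) = [[-2, -1], [-1, -1]]  ->  [[1, 4], [-2, -7]]
... * rho(b^-1) = [[-2, -1], [-1, -1]]  ->  [[-6, -5], [11, 9]]
... * rho(a) = [[-5, -2], [-2, -1]]  ->  [[40, 17], [-73, -31]]
... * rho(b) = [[-1, 1], [1, -2]]  ->  [[-23, 6], [42, -11]]
... * rho(a^-1) = [[-1, 2], [2, -5]]  ->  [[35, -76], [-64, 139]]
... * rho(b) = [[-1, 1], [1, -2]]  ->  [[-111, 187], [203, -342]]
... * rho(b) = [[-1, 1], [1, -2]]  ->  [[298, -485], [-545, 887]]
... * rho(a) = [[-5, -2], [-2, -1]]  ->  [[-520, -111], [951, 203]]
tr = -520 + 203 = -317

-317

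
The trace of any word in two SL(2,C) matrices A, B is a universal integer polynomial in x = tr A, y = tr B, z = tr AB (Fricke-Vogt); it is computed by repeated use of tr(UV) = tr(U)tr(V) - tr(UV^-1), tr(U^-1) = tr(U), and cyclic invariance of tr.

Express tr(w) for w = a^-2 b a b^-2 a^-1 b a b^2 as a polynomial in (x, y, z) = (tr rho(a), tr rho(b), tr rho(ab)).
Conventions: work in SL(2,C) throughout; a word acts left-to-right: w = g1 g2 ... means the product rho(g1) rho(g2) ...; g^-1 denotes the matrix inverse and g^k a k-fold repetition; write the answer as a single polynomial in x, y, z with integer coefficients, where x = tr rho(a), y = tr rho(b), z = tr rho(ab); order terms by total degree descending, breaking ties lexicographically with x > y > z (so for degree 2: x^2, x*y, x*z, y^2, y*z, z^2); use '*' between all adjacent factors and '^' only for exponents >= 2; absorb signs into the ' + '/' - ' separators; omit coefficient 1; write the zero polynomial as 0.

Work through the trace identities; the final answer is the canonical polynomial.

-x^3*y^4*z^2 + 2*x^4*y^3*z + x^2*y^5*z + 2*x^2*y^3*z^3 - x^5*y^2 - x^3*y^4 - 2*x^3*y^2*z^2 - x*y^2*z^4 - 6*x^2*y^3*z - y^5*z - y^3*z^3 + 5*x^3*y^2 + x*y^4 + 4*x*y^2*z^2 + x^2*y*z + 5*y^3*z + y*z^3 - 3*x*y^2 - 5*y*z - x

trace(a^2 b) = trace(a) * trace(b a) - trace(b)   [square of a] = x*z - y
trace(a^2) = trace(a) * trace(a) - trace(1)   [square of a] = x^2 - 2
and trace(b a^2 b) = trace(b) * trace(a^2 b) - trace(a^2)   [square of b] = x*y*z - x^2 - y^2 + 2
next, trace(b a^2 b^2) = trace(b) * trace(b a^2 b) - trace(b a^2)   [square of b] = x*y^2*z - x^2*y - y^3 - x*z + 3*y
trace(a b a b) = trace(b a) * trace(b a) - trace(1)   [split at a repeated b] = z^2 - 2
trace(b^2 a b a) = trace(b) * trace(a b a b) - trace(a b a)   [square of b] = y*z^2 - x*z - y
next, trace(b a b) = trace(b) * trace(a b) - trace(a)   [square of b] = y*z - x
and trace(b^2 a b) = trace(b) * trace(b a b) - trace(b a)   [square of b] = y^2*z - x*y - z
next, trace(b a^2 b^2 a) = trace(a) * trace(b^2 a b a) - trace(b^2 a b)   [square of a] = x*y*z^2 - x^2*z - y^2*z + z
and trace(a^-1 b a^2 b^2) = trace(b a^2 b^2) * trace(a) - trace(b a^2 b^2 a)   [inverse elimination on a] = x^2*y^2*z - x^3*y - x*y^3 - x*y*z^2 + y^2*z + 3*x*y - z
trace(a b^2 a^-2 b a) = trace(a^-1 b a^2 b^2) * trace(a) - trace(a^-1 b a^2 b^2 a)   [inverse elimination on a] = x^3*y^2*z - x^4*y - x^2*y^3 - x^2*y*z^2 + 4*x^2*y + y^3 - 3*y
and trace(a^2 b a b^2) = trace(a) * trace(b a b^2 a) - trace(b a b^2)   [square of a] = x*y*z^2 - x^2*z - y^2*z + z
trace(a^2 b a b) = trace(a) * trace(b a b a) - trace(b a b)   [square of a] = x*z^2 - y*z - x
next, trace(b a^2 b a b^2) = trace(b) * trace(a^2 b a b^2) - trace(a^2 b a b)   [square of b] = x*y^2*z^2 - x^2*y*z - y^3*z - x*z^2 + 2*y*z + x
next, trace(b a b a b a) = trace(a b a b) * trace(a b) - trace(b a)   [split at a repeated a] = z^3 - 3*z
trace(a b a^2 b a b) = trace(a) * trace(b a b a b a) - trace(b a b a b)   [square of a] = x*z^3 - y*z^2 - 2*x*z + y
next, trace(a b a^2 b a) = trace(a) * trace(b a^2 b a) - trace(b a^2 b)   [square of a] = x^2*z^2 - 2*x*y*z + y^2 - 2
next, trace(b a^2 b a b^2 a) = trace(b) * trace(a b a^2 b a b) - trace(a b a^2 b a)   [square of b] = x*y*z^3 - x^2*z^2 - y^2*z^2 + 2
next, trace(a^-1 b a^2 b a b^2) = trace(b a^2 b a b^2) * trace(a) - trace(b a^2 b a b^2 a)   [inverse elimination on a] = x^2*y^2*z^2 - x^3*y*z - x*y^3*z - x*y*z^3 + y^2*z^2 + 2*x*y*z + x^2 - 2
trace(a b a b^2 a^-2 b a) = trace(a^-1 b a^2 b a b^2) * trace(a) - trace(a^-1 b a^2 b a b^2 a)   [inverse elimination on a] = x^3*y^2*z^2 - x^4*y*z - x^2*y^3*z - x^2*y*z^3 + 3*x^2*y*z + y^3*z + x^3 + x*z^2 - 2*y*z - 3*x
trace(a b a b a b^2) = trace(b) * trace(a b a b a b) - trace(a b a b a)   [square of b] = y*z^3 - x*z^2 - 2*y*z + x
and trace(b a b a b a b^2) = trace(b) * trace(a b a b a b^2) - trace(a b a b a b)   [square of b] = y^2*z^3 - x*y*z^2 - 2*y^2*z - z^3 + x*y + 3*z
and trace(a b a b a b a b) = trace(a b a b) * trace(a b a b) - trace(1)   [split at a repeated a] = z^4 - 4*z^2 + 2
trace(b a b a b a b^2 a) = trace(b) * trace(a b a b a b a b) - trace(a b a b a b a)   [square of b] = y*z^4 - x*z^3 - 3*y*z^2 + 2*x*z + y
next, trace(b a b a b a b^2 a^-1) = trace(b a b a b a b^2) * trace(a) - trace(b a b a b a b^2 a)   [inverse elimination on a] = x*y^2*z^3 - x^2*y*z^2 - y*z^4 - 2*x*y^2*z + x^2*y + 3*y*z^2 + x*z - y
trace(a b a b^2 a^-2 b a b) = trace(b a b a b a b^2 a^-1) * trace(a) - trace(b a b a b a b^2)   [inverse elimination on a] = x^2*y^2*z^3 - x^3*y*z^2 - x*y*z^4 - 2*x^2*y^2*z - y^2*z^3 + x^3*y + 4*x*y*z^2 + x^2*z + 2*y^2*z + z^3 - 2*x*y - 3*z
trace(b a b^2 a^-2 b a b^-1 a) = trace(a b a b^2 a^-2 b a) * trace(b) - trace(a b a b^2 a^-2 b a b)   [inverse elimination on b] = x^3*y^3*z^2 - x^4*y^2*z - x^2*y^4*z - 2*x^2*y^2*z^3 + x^3*y*z^2 + x*y*z^4 + 5*x^2*y^2*z + y^4*z + y^2*z^3 - 3*x*y*z^2 - x^2*z - 4*y^2*z - z^3 - x*y + 3*z
next, trace(a^-1 b a b^2 a^-2 b a b^-1) = trace(b a b^2 a^-2 b a b^-1) * trace(a) - trace(b a b^2 a^-2 b a b^-1 a)   [inverse elimination on a] = -x^3*y^3*z^2 + 2*x^4*y^2*z + x^2*y^4*z + 2*x^2*y^2*z^3 - x^5*y - x^3*y^3 - 2*x^3*y*z^2 - x*y*z^4 - 5*x^2*y^2*z - y^4*z - y^2*z^3 + 4*x^3*y + x*y^3 + 3*x*y*z^2 + x^2*z + 4*y^2*z + z^3 - 2*x*y - 3*z
next, trace(b^2 a b^2) = trace(b) * trace(b a b^2) - trace(b a b)   [square of b] = y^3*z - x*y^2 - 2*y*z + x
next, trace(b^2 a b^2 a) = trace(b) * trace(a b^2 a b) - trace(a b^2 a)   [square of b] = y^2*z^2 - 2*x*y*z + x^2 - 2
trace(a^-1 b^2 a b^2) = trace(b^2 a b^2) * trace(a) - trace(b^2 a b^2 a)   [inverse elimination on a] = x*y^3*z - x^2*y^2 - y^2*z^2 + 2
trace(b a b^2 a^-2 b) = trace(a^-1 b^2 a b^2) * trace(a) - trace(a^-1 b^2 a b^2 a)   [inverse elimination on a] = x^2*y^3*z - x^3*y^2 - x*y^2*z^2 - y^3*z + x*y^2 + 2*y*z + x
next, trace(a^-2 b a b^-2 a^-1 b a b^2) = trace(a^-1 b a b^2 a^-2 b a b^-1) * trace(b) - trace(a^-1 b a b^2 a^-2 b a)   [inverse elimination on b] = -x^3*y^4*z^2 + 2*x^4*y^3*z + x^2*y^5*z + 2*x^2*y^3*z^3 - x^5*y^2 - x^3*y^4 - 2*x^3*y^2*z^2 - x*y^2*z^4 - 6*x^2*y^3*z - y^5*z - y^3*z^3 + 5*x^3*y^2 + x*y^4 + 4*x*y^2*z^2 + x^2*y*z + 5*y^3*z + y*z^3 - 3*x*y^2 - 5*y*z - x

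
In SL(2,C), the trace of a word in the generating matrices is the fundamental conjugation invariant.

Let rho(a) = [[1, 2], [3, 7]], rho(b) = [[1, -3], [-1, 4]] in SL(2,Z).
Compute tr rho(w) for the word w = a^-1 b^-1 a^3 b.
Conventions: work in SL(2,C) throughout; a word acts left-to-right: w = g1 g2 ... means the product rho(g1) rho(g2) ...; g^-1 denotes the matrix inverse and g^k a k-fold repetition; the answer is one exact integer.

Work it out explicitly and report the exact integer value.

rho(a^-1) = [[7, -2], [-3, 1]]
... * rho(b^-1) = [[4, 3], [1, 1]]  ->  [[26, 19], [-11, -8]]
... * rho(a) = [[1, 2], [3, 7]]  ->  [[83, 185], [-35, -78]]
... * rho(a) = [[1, 2], [3, 7]]  ->  [[638, 1461], [-269, -616]]
... * rho(a) = [[1, 2], [3, 7]]  ->  [[5021, 11503], [-2117, -4850]]
... * rho(b) = [[1, -3], [-1, 4]]  ->  [[-6482, 30949], [2733, -13049]]
tr = -6482 + -13049 = -19531

-19531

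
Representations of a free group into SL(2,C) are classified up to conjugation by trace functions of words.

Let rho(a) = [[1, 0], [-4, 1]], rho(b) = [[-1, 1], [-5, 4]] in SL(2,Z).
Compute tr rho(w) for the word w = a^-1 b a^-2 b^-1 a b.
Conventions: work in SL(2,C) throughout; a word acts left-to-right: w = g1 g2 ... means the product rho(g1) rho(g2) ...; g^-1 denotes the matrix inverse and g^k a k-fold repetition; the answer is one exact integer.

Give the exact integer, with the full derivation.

235

rho(a^-1) = [[1, 0], [4, 1]]
... * rho(b) = [[-1, 1], [-5, 4]]  ->  [[-1, 1], [-9, 8]]
... * rho(a^-1) = [[1, 0], [4, 1]]  ->  [[3, 1], [23, 8]]
... * rho(a^-1) = [[1, 0], [4, 1]]  ->  [[7, 1], [55, 8]]
... * rho(b^-1) = [[4, -1], [5, -1]]  ->  [[33, -8], [260, -63]]
... * rho(a) = [[1, 0], [-4, 1]]  ->  [[65, -8], [512, -63]]
... * rho(b) = [[-1, 1], [-5, 4]]  ->  [[-25, 33], [-197, 260]]
tr = -25 + 260 = 235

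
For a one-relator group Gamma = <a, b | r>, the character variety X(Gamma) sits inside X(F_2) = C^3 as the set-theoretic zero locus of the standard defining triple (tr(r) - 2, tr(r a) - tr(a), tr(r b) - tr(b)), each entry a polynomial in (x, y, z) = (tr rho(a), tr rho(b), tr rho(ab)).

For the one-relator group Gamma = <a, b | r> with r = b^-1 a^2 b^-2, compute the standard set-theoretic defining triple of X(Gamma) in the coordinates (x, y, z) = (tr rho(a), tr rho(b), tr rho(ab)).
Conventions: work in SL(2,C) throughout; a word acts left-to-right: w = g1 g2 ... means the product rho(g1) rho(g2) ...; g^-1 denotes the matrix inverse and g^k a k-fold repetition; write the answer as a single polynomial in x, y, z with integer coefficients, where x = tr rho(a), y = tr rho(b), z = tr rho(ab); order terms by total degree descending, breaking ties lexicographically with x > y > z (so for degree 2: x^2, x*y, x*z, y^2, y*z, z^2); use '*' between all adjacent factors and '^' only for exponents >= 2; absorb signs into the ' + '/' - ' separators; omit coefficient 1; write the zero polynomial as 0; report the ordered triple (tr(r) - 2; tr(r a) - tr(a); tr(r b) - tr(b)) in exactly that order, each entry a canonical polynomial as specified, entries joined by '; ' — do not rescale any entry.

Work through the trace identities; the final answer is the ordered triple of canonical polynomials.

x^2*y^3 - x*y^2*z - 2*x^2*y - y^3 + x*z + 3*y - 2; x^3*y^3 - 2*x^2*y^2*z - x^3*y - x*y^3 + x*y*z^2 + x^2*z + y^2*z + x*y - x - z; x^2*y^2 - x*y*z - x^2 - y^2 - y + 2

trace(a^2) = trace(a)*trace(a) - trace(1) = x^2 - 2
trace(a^2 b) = trace(a)*trace(b a) - trace(b) = x*z - y
trace(a^2 b^-1) = trace(a^2)*trace(b) - trace(a^2 b) = x^2*y - x*z - y
trace(b^-2 a^2) = trace(a^2 b^-1)*trace(b) - trace(a^2) = x^2*y^2 - x*y*z - x^2 - y^2 + 2
trace(b^-1 a^2 b^-2) = trace(b^-2 a^2)*trace(b) - trace(b^-2 a^2 b) = x^2*y^3 - x*y^2*z - 2*x^2*y - y^3 + x*z + 3*y
trace(a^3) = trace(a)*trace(a^2) - trace(a) = x^3 - 3*x
trace(a^3 b) = trace(a)*trace(a b a) - trace(a b) = x^2*z - x*y - z
trace(a b^-1 a^2) = trace(a^3)*trace(b) - trace(a^3 b) = x^3*y - x^2*z - 2*x*y + z
trace(b a b a) = trace(b a)*trace(b a) - trace(1) = z^2 - 2
trace(b a b) = trace(b)*trace(a b) - trace(a) = y*z - x
trace(a^2 b a b) = trace(a)*trace(b a b a) - trace(b a b) = x*z^2 - y*z - x
trace(a b^-1 a^2 b) = trace(a^2 b a)*trace(b) - trace(a^2 b a b) = x^2*y*z - x*y^2 - x*z^2 + x
trace(a b^-1 a^2 b^-1) = trace(a b^-1 a^2)*trace(b) - trace(a b^-1 a^2 b) = x^3*y^2 - 2*x^2*y*z - x*y^2 + x*z^2 + y*z - x
trace(b^-1 a^2 b^-2 a) = trace(a b^-1 a^2 b^-1)*trace(b) - trace(a b^-1 a^2) = x^3*y^3 - 2*x^2*y^2*z - x^3*y - x*y^3 + x*y*z^2 + x^2*z + y^2*z + x*y - z
assemble the triple (trace(r) - 2; trace(r a) - x; trace(r b) - y)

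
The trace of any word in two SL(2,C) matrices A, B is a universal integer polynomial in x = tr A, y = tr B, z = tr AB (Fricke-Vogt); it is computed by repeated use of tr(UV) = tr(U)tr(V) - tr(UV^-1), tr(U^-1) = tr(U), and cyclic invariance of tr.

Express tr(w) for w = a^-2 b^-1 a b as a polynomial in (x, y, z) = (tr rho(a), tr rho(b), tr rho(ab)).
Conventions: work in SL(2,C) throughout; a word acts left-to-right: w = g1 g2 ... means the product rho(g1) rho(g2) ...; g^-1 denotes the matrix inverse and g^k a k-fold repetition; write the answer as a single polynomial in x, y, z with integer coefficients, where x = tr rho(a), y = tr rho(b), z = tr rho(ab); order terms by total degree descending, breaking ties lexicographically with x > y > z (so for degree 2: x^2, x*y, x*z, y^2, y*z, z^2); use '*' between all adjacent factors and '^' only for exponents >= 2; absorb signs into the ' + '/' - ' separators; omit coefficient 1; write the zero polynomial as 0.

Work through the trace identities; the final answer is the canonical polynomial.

-x^2*y*z + x^3 + x*y^2 + x*z^2 - 3*x

apply: trace(a b a) = trace(a) * trace(b a) - trace(b)   [square of a] = x*z - y
use: trace(a b a b) = trace(b a) * trace(b a) - trace(1)   [split at a repeated b] = z^2 - 2
trace(b^-1 a b a) = trace(a b a) * trace(b) - trace(a b a b)   [inverse elimination on b] = x*y*z - y^2 - z^2 + 2
use: trace(a^-1 b^-1 a b) = trace(b^-1 a b) * trace(a) - trace(b^-1 a b a)   [inverse elimination on a] = -x*y*z + x^2 + y^2 + z^2 - 2
trace(a^-2 b^-1 a b) = trace(a^-1 b^-1 a b) * trace(a) - trace(a^-1 b^-1 a b a)   [inverse elimination on a] = -x^2*y*z + x^3 + x*y^2 + x*z^2 - 3*x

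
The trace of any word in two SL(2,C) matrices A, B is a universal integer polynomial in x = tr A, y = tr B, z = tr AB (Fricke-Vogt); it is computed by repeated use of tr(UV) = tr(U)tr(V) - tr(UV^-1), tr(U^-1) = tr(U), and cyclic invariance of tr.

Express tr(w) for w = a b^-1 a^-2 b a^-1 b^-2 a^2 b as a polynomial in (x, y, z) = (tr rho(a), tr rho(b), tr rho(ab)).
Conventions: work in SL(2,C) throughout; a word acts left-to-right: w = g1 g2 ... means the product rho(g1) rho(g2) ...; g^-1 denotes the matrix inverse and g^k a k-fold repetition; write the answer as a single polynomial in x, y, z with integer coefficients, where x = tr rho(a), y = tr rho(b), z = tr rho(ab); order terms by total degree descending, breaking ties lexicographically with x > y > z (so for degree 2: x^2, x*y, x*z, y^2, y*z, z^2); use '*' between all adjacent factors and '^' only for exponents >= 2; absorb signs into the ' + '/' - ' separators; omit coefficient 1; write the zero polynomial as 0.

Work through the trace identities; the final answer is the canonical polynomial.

x^4*y^3*z^2 - x^5*y^2*z - 2*x^3*y^4*z - 2*x^3*y^2*z^3 + x^4*y^3 + x^4*y*z^2 + x^2*y^5 + 2*x^2*y^3*z^2 + x^2*y*z^4 + 4*x^3*y^2*z - 4*x^2*y^3 - 3*x^2*y*z^2 - x^3*z - x*y^2*z - x*z^3 + 4*x*z + y

so trace(b^2 a) = trace(b)*trace(a b) - trace(a) = y*z - x
reduce: trace(b^2) = trace(b)*trace(b) - trace(1) = y^2 - 2
so trace(b a^2 b) = trace(a)*trace(b^2 a) - trace(b^2) = x*y*z - x^2 - y^2 + 2
trace(b a b a) = trace(a b)*trace(a b) - trace(1)   [split at repeated a] = z^2 - 2
trace(a^2 b a b) = trace(a)*trace(b a b a) - trace(b a b) = x*z^2 - y*z - x
reduce: trace(b a^2) = trace(a)*trace(b a) - trace(b) = x*z - y
so trace(a^2 b a) = trace(a)*trace(b a^2) - trace(b a) = x^2*z - x*y - z
reduce: trace(b a^2 b a b) = trace(b)*trace(a^2 b a b) - trace(a^2 b a) = x*y*z^2 - x^2*z - y^2*z + z
reduce: trace(b a b a b a) = trace(a b a b)*trace(a b) - trace(b a)   [split at repeated a] = z^3 - 3*z
trace(b a b a b) = trace(b)*trace(a b a b) - trace(a b a) = y*z^2 - x*z - y
reduce: trace(b a^2 b a b a) = trace(a)*trace(b a b a b a) - trace(b a b a b) = x*z^3 - y*z^2 - 2*x*z + y
reduce: trace(a^-1 b a^2 b a b) = trace(b a^2 b a b)*trace(a) - trace(b a^2 b a b a) = x^2*y*z^2 - x^3*z - x*y^2*z - x*z^3 + y*z^2 + 3*x*z - y
trace(a^-1 b a^2 b a b^-1) = trace(a^-1 b a^2 b a)*trace(b) - trace(a^-1 b a^2 b a b) = -x^2*y*z^2 + x^3*z + 2*x*y^2*z + x*z^3 - x^2*y - y^3 - y*z^2 - 3*x*z + 3*y
so trace(a^2 b a b^-1 a^-2 b) = trace(a^-1 b a^2 b a b^-1)*trace(a) - trace(a^-1 b a^2 b a b^-1 a) = -x^3*y*z^2 + x^4*z + 2*x^2*y^2*z + x^2*z^3 - x^3*y - x*y^3 - x*y*z^2 - 4*x^2*z + 4*x*y + z
reduce: trace(b^-1 a^2 b a b^-1 a^-2) = trace(a^2 b a b^-1 a^-2)*trace(b) - trace(a^2 b a b^-1 a^-2 b) = x^3*y*z^2 - x^4*z - 2*x^2*y^2*z - x^2*z^3 + x^3*y + x*y^3 + x*y*z^2 + 4*x^2*z - 3*x*y - z
reduce: trace(b a^3 b) = trace(a)*trace(b^2 a^2) - trace(b^2 a) = x^2*y*z - x^3 - x*y^2 - y*z + 3*x
trace(b a^3 b a b) = trace(a)*trace(b a b^2 a^2) - trace(b a b^2 a) = x^2*y*z^2 - x^3*z - x*y^2*z - y*z^2 + 2*x*z + y
so trace(b a^3 b a b a) = trace(a)*trace(a b a b a b a) - trace(a b a b a b) = x^2*z^3 - x*y*z^2 - 2*x^2*z - z^3 + x*y + 3*z
reduce: trace(a^-1 b a^3 b a b) = trace(b a^3 b a b)*trace(a) - trace(b a^3 b a b a) = x^3*y*z^2 - x^4*z - x^2*y^2*z - x^2*z^3 + 4*x^2*z + z^3 - 3*z
trace(a^2 b a b^-1 a^-1 b a) = trace(a^-1 b a^3 b a)*trace(b) - trace(a^-1 b a^3 b a b) = -x^3*y*z^2 + x^4*z + 2*x^2*y^2*z + x^2*z^3 - x^3*y - x*y^3 - 4*x^2*z - y^2*z - z^3 + 3*x*y + 3*z
trace(a b a^2 b a) = trace(a)*trace(b a^2 b a) - trace(b a^2 b) = x^2*z^2 - 2*x*y*z + y^2 - 2
trace(b^2 a b) = trace(b)*trace(a b^2) - trace(a b) = y^2*z - x*y - z
trace(b a b a^2 b) = trace(a)*trace(b^2 a b a) - trace(b^2 a b) = x*y*z^2 - x^2*z - y^2*z + z
so trace(a b a b a^2 b a) = trace(a)*trace(b a b a^2 b a) - trace(b a b a^2 b) = x^2*z^3 - 2*x*y*z^2 - x^2*z + y^2*z + x*y - z
trace(b a b a b a b a) = trace(a b a b a b)*trace(a b) - trace(b a b a)   [split at repeated a] = z^4 - 4*z^2 + 2
so trace(b a b a b a b) = trace(b)*trace(a b a b a b) - trace(a b a b a) = y*z^3 - x*z^2 - 2*y*z + x
reduce: trace(a b a b a^2 b a b) = trace(a)*trace(b a b a b a b a) - trace(b a b a b a b) = x*z^4 - y*z^3 - 3*x*z^2 + 2*y*z + x
trace(b a b a^2 b a b^-1 a) = trace(a b a b a^2 b a)*trace(b) - trace(a b a b a^2 b a b) = x^2*y*z^3 - 2*x*y^2*z^2 - x*z^4 - x^2*y*z + y^3*z + y*z^3 + x*y^2 + 3*x*z^2 - 3*y*z - x
reduce: trace(a^2 b a b^-1 a^-1 b a b) = trace(b a b a^2 b a b^-1)*trace(a) - trace(b a b a^2 b a b^-1 a) = -x^2*y*z^3 + x^3*z^2 + 2*x*y^2*z^2 + x*z^4 - x^2*y*z - y^3*z - y*z^3 - 3*x*z^2 + 3*y*z - x
so trace(b^-1 a^2 b a b^-1 a^-1 b a) = trace(a^2 b a b^-1 a^-1 b a)*trace(b) - trace(a^2 b a b^-1 a^-1 b a b) = -x^3*y^2*z^2 + x^4*y*z + 2*x^2*y^3*z + 2*x^2*y*z^3 - x^3*y^2 - x^3*z^2 - x*y^4 - 2*x*y^2*z^2 - x*z^4 - 3*x^2*y*z + 3*x*y^2 + 3*x*z^2 + x
so trace(b a b^-2 a^2 b a b^-1 a^-1) = trace(b^-1 a^2 b a b^-1 a^-1 b a)*trace(b) - trace(b^-1 a^2 b a b^-1 a^-1 b a b) = -x^3*y^3*z^2 + x^4*y^2*z + 2*x^2*y^4*z + 2*x^2*y^2*z^3 - x^3*y^3 - x*y^5 - 2*x*y^3*z^2 - x*y*z^4 - x^4*z - 5*x^2*y^2*z - x^2*z^3 + x^3*y + 4*x*y^3 + 3*x*y*z^2 + 4*x^2*z + y^2*z + z^3 - 2*x*y - 3*z
so trace(a^2 b a^2) = trace(a)*trace(b a^3) - trace(b a^2) = x^3*z - x^2*y - 2*x*z + y
trace(b^-1 a^2 b a^2) = trace(a^2 b a^2)*trace(b) - trace(a^2 b a^2 b) = x^3*y*z - x^2*y^2 - x^2*z^2 + 2
reduce: trace(a b^-2 a^2 b a) = trace(b^-1 a^2 b a^2)*trace(b) - trace(b^-1 a^2 b a^2 b) = x^3*y^2*z - x^2*y^3 - x^2*y*z^2 - x^3*z + x^2*y + 2*x*z + y
so trace(b^-2 a^2 b a b^-1 a^-2 b a) = trace(b a b^-2 a^2 b a b^-1 a^-1)*trace(a) - trace(b a b^-2 a^2 b a b^-1) = -x^4*y^3*z^2 + x^5*y^2*z + 2*x^3*y^4*z + 2*x^3*y^2*z^3 - x^4*y^3 - x^2*y^5 - 2*x^2*y^3*z^2 - x^2*y*z^4 - x^5*z - 6*x^3*y^2*z - x^3*z^3 + x^4*y + 5*x^2*y^3 + 4*x^2*y*z^2 + 5*x^3*z + x*y^2*z + x*z^3 - 3*x^2*y - 5*x*z - y
trace(a b^-1 a^-2 b a^-1 b^-2 a^2 b) = trace(b^-2 a^2 b a b^-1 a^-2 b)*trace(a) - trace(b^-2 a^2 b a b^-1 a^-2 b a) = x^4*y^3*z^2 - x^5*y^2*z - 2*x^3*y^4*z - 2*x^3*y^2*z^3 + x^4*y^3 + x^4*y*z^2 + x^2*y^5 + 2*x^2*y^3*z^2 + x^2*y*z^4 + 4*x^3*y^2*z - 4*x^2*y^3 - 3*x^2*y*z^2 - x^3*z - x*y^2*z - x*z^3 + 4*x*z + y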